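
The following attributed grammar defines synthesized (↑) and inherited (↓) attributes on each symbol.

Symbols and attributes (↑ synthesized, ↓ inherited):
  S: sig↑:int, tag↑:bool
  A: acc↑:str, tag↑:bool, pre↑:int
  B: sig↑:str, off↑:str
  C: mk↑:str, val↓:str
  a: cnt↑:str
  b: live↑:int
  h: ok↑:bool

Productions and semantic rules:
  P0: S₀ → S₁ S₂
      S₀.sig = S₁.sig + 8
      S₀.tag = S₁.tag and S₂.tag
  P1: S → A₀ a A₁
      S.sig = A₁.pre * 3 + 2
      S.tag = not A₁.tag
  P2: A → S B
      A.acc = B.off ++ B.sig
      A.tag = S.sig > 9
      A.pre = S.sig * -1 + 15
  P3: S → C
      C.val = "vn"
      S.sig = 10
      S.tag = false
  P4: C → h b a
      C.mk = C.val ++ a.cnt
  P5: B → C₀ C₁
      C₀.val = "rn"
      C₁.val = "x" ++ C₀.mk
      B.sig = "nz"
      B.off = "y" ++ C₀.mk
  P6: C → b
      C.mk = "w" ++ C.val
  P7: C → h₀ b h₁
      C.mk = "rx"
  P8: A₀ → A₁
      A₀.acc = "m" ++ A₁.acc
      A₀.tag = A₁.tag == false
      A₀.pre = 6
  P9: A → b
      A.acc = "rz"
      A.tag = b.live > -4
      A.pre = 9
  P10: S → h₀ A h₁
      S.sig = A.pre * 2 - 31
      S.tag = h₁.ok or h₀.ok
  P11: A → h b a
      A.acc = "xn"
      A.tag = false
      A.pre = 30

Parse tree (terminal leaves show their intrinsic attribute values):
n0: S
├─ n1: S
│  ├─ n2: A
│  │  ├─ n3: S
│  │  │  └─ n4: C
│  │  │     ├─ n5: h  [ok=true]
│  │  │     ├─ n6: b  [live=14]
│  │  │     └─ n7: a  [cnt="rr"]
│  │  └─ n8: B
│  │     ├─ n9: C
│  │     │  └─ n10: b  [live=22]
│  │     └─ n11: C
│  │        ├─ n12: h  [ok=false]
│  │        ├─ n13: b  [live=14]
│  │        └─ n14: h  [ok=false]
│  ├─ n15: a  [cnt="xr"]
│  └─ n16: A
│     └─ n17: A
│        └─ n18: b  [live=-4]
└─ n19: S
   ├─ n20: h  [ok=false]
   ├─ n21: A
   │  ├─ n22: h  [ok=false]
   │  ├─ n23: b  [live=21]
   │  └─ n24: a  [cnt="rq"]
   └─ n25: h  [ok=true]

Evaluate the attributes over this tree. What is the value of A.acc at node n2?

1. n4.val = "vn"  ["vn"]
2. n5.ok = true  [terminal]
3. n6.live = 14  [terminal]
4. n7.cnt = "rr"  [terminal]
5. n4.mk = "vnrr"  [C.val ++ a.cnt]
6. n3.sig = 10  [10]
7. n3.tag = false  [false]
8. n9.val = "rn"  ["rn"]
9. n10.live = 22  [terminal]
10. n9.mk = "wrn"  ["w" ++ C.val]
11. n11.val = "xwrn"  ["x" ++ C₀.mk]
12. n12.ok = false  [terminal]
13. n13.live = 14  [terminal]
14. n14.ok = false  [terminal]
15. n11.mk = "rx"  ["rx"]
16. n8.sig = "nz"  ["nz"]
17. n8.off = "ywrn"  ["y" ++ C₀.mk]
18. n2.acc = "ywrnnz"  [B.off ++ B.sig]
19. n2.tag = true  [S.sig > 9]
20. n2.pre = 5  [S.sig * -1 + 15]
21. n15.cnt = "xr"  [terminal]
22. n18.live = -4  [terminal]
23. n17.acc = "rz"  ["rz"]
24. n17.tag = false  [b.live > -4]
25. n17.pre = 9  [9]
26. n16.acc = "mrz"  ["m" ++ A₁.acc]
27. n16.tag = true  [A₁.tag == false]
28. n16.pre = 6  [6]
29. n1.sig = 20  [A₁.pre * 3 + 2]
30. n1.tag = false  [not A₁.tag]
31. n20.ok = false  [terminal]
32. n22.ok = false  [terminal]
33. n23.live = 21  [terminal]
34. n24.cnt = "rq"  [terminal]
35. n21.acc = "xn"  ["xn"]
36. n21.tag = false  [false]
37. n21.pre = 30  [30]
38. n25.ok = true  [terminal]
39. n19.sig = 29  [A.pre * 2 - 31]
40. n19.tag = true  [h₁.ok or h₀.ok]
41. n0.sig = 28  [S₁.sig + 8]
42. n0.tag = false  [S₁.tag and S₂.tag]

"ywrnnz"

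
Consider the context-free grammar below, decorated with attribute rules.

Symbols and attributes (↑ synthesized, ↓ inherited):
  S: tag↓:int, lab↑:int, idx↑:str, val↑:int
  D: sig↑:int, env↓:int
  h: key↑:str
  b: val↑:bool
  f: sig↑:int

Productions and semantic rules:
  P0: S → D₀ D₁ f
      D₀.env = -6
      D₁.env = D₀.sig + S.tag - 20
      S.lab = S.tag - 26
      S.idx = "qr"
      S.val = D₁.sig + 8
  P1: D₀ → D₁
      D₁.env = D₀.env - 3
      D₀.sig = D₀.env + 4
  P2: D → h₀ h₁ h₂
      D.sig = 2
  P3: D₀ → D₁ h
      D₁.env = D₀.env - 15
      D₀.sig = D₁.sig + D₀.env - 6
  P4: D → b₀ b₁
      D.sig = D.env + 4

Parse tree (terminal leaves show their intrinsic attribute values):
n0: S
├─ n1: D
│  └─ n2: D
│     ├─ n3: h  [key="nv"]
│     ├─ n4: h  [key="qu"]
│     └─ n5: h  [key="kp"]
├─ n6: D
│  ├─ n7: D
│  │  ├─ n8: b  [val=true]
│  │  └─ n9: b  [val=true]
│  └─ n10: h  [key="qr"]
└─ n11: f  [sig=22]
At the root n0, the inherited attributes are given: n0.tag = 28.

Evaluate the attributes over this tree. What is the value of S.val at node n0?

3

1. n0.tag = 28  [given at root]
2. n1.env = -6  [-6]
3. n2.env = -9  [D₀.env - 3]
4. n3.key = "nv"  [terminal]
5. n4.key = "qu"  [terminal]
6. n5.key = "kp"  [terminal]
7. n2.sig = 2  [2]
8. n1.sig = -2  [D₀.env + 4]
9. n6.env = 6  [D₀.sig + S.tag - 20]
10. n7.env = -9  [D₀.env - 15]
11. n8.val = true  [terminal]
12. n9.val = true  [terminal]
13. n7.sig = -5  [D.env + 4]
14. n10.key = "qr"  [terminal]
15. n6.sig = -5  [D₁.sig + D₀.env - 6]
16. n11.sig = 22  [terminal]
17. n0.lab = 2  [S.tag - 26]
18. n0.idx = "qr"  ["qr"]
19. n0.val = 3  [D₁.sig + 8]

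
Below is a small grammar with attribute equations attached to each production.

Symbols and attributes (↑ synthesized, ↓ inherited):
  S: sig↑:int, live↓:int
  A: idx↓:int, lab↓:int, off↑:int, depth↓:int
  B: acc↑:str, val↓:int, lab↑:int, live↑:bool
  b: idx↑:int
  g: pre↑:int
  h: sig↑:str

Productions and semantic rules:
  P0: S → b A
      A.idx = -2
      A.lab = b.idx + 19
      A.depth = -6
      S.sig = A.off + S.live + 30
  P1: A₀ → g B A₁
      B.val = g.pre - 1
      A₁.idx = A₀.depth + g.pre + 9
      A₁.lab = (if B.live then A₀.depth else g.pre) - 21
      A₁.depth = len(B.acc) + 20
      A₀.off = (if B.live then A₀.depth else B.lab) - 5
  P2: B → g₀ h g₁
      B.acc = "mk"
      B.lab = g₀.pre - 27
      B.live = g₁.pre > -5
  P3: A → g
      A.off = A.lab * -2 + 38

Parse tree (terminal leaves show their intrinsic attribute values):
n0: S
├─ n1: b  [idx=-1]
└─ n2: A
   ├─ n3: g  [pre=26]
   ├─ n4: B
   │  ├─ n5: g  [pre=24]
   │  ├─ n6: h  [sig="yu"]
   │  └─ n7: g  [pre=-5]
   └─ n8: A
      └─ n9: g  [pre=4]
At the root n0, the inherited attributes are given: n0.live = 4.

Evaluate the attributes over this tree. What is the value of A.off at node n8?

1. n0.live = 4  [given at root]
2. n1.idx = -1  [terminal]
3. n2.idx = -2  [-2]
4. n2.lab = 18  [b.idx + 19]
5. n2.depth = -6  [-6]
6. n3.pre = 26  [terminal]
7. n4.val = 25  [g.pre - 1]
8. n5.pre = 24  [terminal]
9. n6.sig = "yu"  [terminal]
10. n7.pre = -5  [terminal]
11. n4.acc = "mk"  ["mk"]
12. n4.lab = -3  [g₀.pre - 27]
13. n4.live = false  [g₁.pre > -5]
14. n8.idx = 29  [A₀.depth + g.pre + 9]
15. n8.lab = 5  [(if B.live then A₀.depth else g.pre) - 21]
16. n8.depth = 22  [len(B.acc) + 20]
17. n9.pre = 4  [terminal]
18. n8.off = 28  [A.lab * -2 + 38]
19. n2.off = -8  [(if B.live then A₀.depth else B.lab) - 5]
20. n0.sig = 26  [A.off + S.live + 30]

28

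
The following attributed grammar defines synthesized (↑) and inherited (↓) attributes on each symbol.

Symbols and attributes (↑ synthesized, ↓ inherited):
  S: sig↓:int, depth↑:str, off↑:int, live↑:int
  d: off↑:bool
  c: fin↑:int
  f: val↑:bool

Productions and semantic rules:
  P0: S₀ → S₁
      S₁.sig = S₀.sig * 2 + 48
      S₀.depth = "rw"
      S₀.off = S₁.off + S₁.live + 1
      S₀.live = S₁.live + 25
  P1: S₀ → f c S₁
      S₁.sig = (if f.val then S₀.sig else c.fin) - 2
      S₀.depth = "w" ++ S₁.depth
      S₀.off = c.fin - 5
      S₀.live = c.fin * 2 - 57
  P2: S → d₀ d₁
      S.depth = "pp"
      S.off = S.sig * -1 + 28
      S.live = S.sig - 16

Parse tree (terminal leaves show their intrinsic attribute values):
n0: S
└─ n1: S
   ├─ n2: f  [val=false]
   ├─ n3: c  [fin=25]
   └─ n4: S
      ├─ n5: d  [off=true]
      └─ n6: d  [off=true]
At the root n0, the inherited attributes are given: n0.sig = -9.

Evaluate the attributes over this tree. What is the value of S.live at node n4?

7

1. n0.sig = -9  [given at root]
2. n1.sig = 30  [S₀.sig * 2 + 48]
3. n2.val = false  [terminal]
4. n3.fin = 25  [terminal]
5. n4.sig = 23  [(if f.val then S₀.sig else c.fin) - 2]
6. n5.off = true  [terminal]
7. n6.off = true  [terminal]
8. n4.depth = "pp"  ["pp"]
9. n4.off = 5  [S.sig * -1 + 28]
10. n4.live = 7  [S.sig - 16]
11. n1.depth = "wpp"  ["w" ++ S₁.depth]
12. n1.off = 20  [c.fin - 5]
13. n1.live = -7  [c.fin * 2 - 57]
14. n0.depth = "rw"  ["rw"]
15. n0.off = 14  [S₁.off + S₁.live + 1]
16. n0.live = 18  [S₁.live + 25]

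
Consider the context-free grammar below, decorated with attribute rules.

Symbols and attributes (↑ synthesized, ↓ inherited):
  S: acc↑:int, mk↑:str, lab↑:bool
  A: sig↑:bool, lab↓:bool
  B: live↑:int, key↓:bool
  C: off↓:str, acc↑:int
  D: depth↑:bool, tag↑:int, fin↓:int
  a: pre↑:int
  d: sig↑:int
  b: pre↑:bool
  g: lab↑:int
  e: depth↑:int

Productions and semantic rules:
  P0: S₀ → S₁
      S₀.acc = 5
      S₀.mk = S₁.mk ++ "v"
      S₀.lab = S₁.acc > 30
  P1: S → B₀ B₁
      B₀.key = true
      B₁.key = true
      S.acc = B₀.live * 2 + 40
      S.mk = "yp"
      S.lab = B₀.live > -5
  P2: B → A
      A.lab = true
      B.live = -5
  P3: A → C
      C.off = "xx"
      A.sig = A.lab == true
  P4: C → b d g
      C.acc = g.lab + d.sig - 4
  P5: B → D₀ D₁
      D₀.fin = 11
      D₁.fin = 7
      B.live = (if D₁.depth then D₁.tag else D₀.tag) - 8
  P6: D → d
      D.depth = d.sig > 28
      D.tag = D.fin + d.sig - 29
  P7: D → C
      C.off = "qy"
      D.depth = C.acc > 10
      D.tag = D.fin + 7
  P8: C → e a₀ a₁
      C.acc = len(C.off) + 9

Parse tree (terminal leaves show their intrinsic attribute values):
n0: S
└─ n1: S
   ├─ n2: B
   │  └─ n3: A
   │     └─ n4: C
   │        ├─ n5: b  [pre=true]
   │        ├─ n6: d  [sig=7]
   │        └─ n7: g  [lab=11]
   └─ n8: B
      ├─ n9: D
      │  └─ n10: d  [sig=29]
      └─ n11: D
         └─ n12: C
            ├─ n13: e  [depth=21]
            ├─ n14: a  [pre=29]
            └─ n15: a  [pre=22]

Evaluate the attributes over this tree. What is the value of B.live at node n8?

6

1. n2.key = true  [true]
2. n3.lab = true  [true]
3. n4.off = "xx"  ["xx"]
4. n5.pre = true  [terminal]
5. n6.sig = 7  [terminal]
6. n7.lab = 11  [terminal]
7. n4.acc = 14  [g.lab + d.sig - 4]
8. n3.sig = true  [A.lab == true]
9. n2.live = -5  [-5]
10. n8.key = true  [true]
11. n9.fin = 11  [11]
12. n10.sig = 29  [terminal]
13. n9.depth = true  [d.sig > 28]
14. n9.tag = 11  [D.fin + d.sig - 29]
15. n11.fin = 7  [7]
16. n12.off = "qy"  ["qy"]
17. n13.depth = 21  [terminal]
18. n14.pre = 29  [terminal]
19. n15.pre = 22  [terminal]
20. n12.acc = 11  [len(C.off) + 9]
21. n11.depth = true  [C.acc > 10]
22. n11.tag = 14  [D.fin + 7]
23. n8.live = 6  [(if D₁.depth then D₁.tag else D₀.tag) - 8]
24. n1.acc = 30  [B₀.live * 2 + 40]
25. n1.mk = "yp"  ["yp"]
26. n1.lab = false  [B₀.live > -5]
27. n0.acc = 5  [5]
28. n0.mk = "ypv"  [S₁.mk ++ "v"]
29. n0.lab = false  [S₁.acc > 30]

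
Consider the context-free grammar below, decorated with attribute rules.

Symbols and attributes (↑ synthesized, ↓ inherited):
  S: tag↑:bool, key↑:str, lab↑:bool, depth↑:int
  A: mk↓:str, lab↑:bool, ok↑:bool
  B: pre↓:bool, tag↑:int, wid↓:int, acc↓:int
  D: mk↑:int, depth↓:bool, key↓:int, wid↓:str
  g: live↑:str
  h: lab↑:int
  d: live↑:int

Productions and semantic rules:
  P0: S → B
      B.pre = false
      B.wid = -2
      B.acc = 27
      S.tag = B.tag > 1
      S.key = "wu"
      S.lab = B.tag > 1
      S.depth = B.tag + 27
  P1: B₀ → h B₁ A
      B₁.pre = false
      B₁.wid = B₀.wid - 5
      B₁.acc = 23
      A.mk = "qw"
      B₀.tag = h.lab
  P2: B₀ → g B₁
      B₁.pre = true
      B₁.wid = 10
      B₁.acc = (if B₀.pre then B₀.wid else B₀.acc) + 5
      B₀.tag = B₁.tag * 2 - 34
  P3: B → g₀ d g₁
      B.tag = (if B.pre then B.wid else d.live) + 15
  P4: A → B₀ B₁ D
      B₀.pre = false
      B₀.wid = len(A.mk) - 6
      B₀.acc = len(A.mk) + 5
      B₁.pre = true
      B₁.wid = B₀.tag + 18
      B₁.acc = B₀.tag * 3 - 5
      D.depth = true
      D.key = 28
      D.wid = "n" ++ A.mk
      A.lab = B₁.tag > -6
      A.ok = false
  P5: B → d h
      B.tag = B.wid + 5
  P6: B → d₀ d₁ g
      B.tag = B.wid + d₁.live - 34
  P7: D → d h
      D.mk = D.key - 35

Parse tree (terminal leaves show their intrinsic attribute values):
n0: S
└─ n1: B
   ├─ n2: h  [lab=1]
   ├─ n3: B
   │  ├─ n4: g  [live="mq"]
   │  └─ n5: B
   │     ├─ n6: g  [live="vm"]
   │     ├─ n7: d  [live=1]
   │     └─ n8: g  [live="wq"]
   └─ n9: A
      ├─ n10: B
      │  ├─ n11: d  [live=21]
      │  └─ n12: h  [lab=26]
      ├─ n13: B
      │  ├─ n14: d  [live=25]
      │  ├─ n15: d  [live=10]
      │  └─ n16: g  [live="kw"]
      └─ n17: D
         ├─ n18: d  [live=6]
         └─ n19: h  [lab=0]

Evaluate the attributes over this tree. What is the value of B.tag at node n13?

1. n1.pre = false  [false]
2. n1.wid = -2  [-2]
3. n1.acc = 27  [27]
4. n2.lab = 1  [terminal]
5. n3.pre = false  [false]
6. n3.wid = -7  [B₀.wid - 5]
7. n3.acc = 23  [23]
8. n4.live = "mq"  [terminal]
9. n5.pre = true  [true]
10. n5.wid = 10  [10]
11. n5.acc = 28  [(if B₀.pre then B₀.wid else B₀.acc) + 5]
12. n6.live = "vm"  [terminal]
13. n7.live = 1  [terminal]
14. n8.live = "wq"  [terminal]
15. n5.tag = 25  [(if B.pre then B.wid else d.live) + 15]
16. n3.tag = 16  [B₁.tag * 2 - 34]
17. n9.mk = "qw"  ["qw"]
18. n10.pre = false  [false]
19. n10.wid = -4  [len(A.mk) - 6]
20. n10.acc = 7  [len(A.mk) + 5]
21. n11.live = 21  [terminal]
22. n12.lab = 26  [terminal]
23. n10.tag = 1  [B.wid + 5]
24. n13.pre = true  [true]
25. n13.wid = 19  [B₀.tag + 18]
26. n13.acc = -2  [B₀.tag * 3 - 5]
27. n14.live = 25  [terminal]
28. n15.live = 10  [terminal]
29. n16.live = "kw"  [terminal]
30. n13.tag = -5  [B.wid + d₁.live - 34]
31. n17.depth = true  [true]
32. n17.key = 28  [28]
33. n17.wid = "nqw"  ["n" ++ A.mk]
34. n18.live = 6  [terminal]
35. n19.lab = 0  [terminal]
36. n17.mk = -7  [D.key - 35]
37. n9.lab = true  [B₁.tag > -6]
38. n9.ok = false  [false]
39. n1.tag = 1  [h.lab]
40. n0.tag = false  [B.tag > 1]
41. n0.key = "wu"  ["wu"]
42. n0.lab = false  [B.tag > 1]
43. n0.depth = 28  [B.tag + 27]

-5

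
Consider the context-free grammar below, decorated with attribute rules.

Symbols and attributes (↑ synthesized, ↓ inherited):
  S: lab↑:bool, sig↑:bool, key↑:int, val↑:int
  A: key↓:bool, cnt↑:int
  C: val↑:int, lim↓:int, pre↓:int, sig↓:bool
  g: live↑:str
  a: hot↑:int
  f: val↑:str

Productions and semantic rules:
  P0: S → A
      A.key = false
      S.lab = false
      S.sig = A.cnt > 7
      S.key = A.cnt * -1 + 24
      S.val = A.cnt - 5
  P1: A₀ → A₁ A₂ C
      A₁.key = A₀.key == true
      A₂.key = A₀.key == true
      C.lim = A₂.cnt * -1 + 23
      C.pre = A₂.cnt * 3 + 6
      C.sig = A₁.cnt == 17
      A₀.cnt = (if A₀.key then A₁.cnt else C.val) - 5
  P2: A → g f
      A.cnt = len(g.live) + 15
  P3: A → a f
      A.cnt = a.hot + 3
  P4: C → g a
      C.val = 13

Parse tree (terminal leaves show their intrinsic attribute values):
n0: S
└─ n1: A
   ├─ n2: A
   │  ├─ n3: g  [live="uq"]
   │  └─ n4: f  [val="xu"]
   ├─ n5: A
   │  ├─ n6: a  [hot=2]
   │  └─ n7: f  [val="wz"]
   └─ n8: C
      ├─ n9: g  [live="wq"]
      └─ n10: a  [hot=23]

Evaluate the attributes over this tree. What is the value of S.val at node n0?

1. n1.key = false  [false]
2. n2.key = false  [A₀.key == true]
3. n3.live = "uq"  [terminal]
4. n4.val = "xu"  [terminal]
5. n2.cnt = 17  [len(g.live) + 15]
6. n5.key = false  [A₀.key == true]
7. n6.hot = 2  [terminal]
8. n7.val = "wz"  [terminal]
9. n5.cnt = 5  [a.hot + 3]
10. n8.lim = 18  [A₂.cnt * -1 + 23]
11. n8.pre = 21  [A₂.cnt * 3 + 6]
12. n8.sig = true  [A₁.cnt == 17]
13. n9.live = "wq"  [terminal]
14. n10.hot = 23  [terminal]
15. n8.val = 13  [13]
16. n1.cnt = 8  [(if A₀.key then A₁.cnt else C.val) - 5]
17. n0.lab = false  [false]
18. n0.sig = true  [A.cnt > 7]
19. n0.key = 16  [A.cnt * -1 + 24]
20. n0.val = 3  [A.cnt - 5]

3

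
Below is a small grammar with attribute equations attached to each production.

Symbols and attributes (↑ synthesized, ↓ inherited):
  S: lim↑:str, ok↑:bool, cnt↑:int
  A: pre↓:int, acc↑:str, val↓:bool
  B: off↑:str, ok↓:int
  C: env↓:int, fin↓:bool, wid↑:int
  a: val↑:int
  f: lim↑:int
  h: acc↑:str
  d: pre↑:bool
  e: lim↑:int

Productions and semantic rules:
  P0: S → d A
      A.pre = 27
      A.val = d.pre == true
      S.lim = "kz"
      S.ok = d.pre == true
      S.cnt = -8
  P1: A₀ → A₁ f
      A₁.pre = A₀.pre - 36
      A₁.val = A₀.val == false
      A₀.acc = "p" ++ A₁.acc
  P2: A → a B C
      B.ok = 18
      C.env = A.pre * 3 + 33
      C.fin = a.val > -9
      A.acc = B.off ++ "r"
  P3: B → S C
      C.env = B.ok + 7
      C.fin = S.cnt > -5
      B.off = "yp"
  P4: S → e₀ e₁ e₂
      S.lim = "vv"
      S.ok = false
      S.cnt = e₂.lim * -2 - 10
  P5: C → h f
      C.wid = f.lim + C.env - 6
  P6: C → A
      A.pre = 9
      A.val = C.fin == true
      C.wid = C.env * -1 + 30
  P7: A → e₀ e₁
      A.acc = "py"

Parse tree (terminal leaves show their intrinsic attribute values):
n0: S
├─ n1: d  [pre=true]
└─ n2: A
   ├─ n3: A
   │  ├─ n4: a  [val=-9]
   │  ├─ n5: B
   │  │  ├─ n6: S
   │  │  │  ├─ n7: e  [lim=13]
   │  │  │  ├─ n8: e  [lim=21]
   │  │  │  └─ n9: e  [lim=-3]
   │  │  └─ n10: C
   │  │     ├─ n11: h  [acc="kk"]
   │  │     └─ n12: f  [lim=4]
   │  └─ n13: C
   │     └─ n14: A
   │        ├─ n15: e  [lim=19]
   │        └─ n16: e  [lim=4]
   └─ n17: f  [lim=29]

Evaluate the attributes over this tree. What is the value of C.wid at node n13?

24

1. n1.pre = true  [terminal]
2. n2.pre = 27  [27]
3. n2.val = true  [d.pre == true]
4. n3.pre = -9  [A₀.pre - 36]
5. n3.val = false  [A₀.val == false]
6. n4.val = -9  [terminal]
7. n5.ok = 18  [18]
8. n7.lim = 13  [terminal]
9. n8.lim = 21  [terminal]
10. n9.lim = -3  [terminal]
11. n6.lim = "vv"  ["vv"]
12. n6.ok = false  [false]
13. n6.cnt = -4  [e₂.lim * -2 - 10]
14. n10.env = 25  [B.ok + 7]
15. n10.fin = true  [S.cnt > -5]
16. n11.acc = "kk"  [terminal]
17. n12.lim = 4  [terminal]
18. n10.wid = 23  [f.lim + C.env - 6]
19. n5.off = "yp"  ["yp"]
20. n13.env = 6  [A.pre * 3 + 33]
21. n13.fin = false  [a.val > -9]
22. n14.pre = 9  [9]
23. n14.val = false  [C.fin == true]
24. n15.lim = 19  [terminal]
25. n16.lim = 4  [terminal]
26. n14.acc = "py"  ["py"]
27. n13.wid = 24  [C.env * -1 + 30]
28. n3.acc = "ypr"  [B.off ++ "r"]
29. n17.lim = 29  [terminal]
30. n2.acc = "pypr"  ["p" ++ A₁.acc]
31. n0.lim = "kz"  ["kz"]
32. n0.ok = true  [d.pre == true]
33. n0.cnt = -8  [-8]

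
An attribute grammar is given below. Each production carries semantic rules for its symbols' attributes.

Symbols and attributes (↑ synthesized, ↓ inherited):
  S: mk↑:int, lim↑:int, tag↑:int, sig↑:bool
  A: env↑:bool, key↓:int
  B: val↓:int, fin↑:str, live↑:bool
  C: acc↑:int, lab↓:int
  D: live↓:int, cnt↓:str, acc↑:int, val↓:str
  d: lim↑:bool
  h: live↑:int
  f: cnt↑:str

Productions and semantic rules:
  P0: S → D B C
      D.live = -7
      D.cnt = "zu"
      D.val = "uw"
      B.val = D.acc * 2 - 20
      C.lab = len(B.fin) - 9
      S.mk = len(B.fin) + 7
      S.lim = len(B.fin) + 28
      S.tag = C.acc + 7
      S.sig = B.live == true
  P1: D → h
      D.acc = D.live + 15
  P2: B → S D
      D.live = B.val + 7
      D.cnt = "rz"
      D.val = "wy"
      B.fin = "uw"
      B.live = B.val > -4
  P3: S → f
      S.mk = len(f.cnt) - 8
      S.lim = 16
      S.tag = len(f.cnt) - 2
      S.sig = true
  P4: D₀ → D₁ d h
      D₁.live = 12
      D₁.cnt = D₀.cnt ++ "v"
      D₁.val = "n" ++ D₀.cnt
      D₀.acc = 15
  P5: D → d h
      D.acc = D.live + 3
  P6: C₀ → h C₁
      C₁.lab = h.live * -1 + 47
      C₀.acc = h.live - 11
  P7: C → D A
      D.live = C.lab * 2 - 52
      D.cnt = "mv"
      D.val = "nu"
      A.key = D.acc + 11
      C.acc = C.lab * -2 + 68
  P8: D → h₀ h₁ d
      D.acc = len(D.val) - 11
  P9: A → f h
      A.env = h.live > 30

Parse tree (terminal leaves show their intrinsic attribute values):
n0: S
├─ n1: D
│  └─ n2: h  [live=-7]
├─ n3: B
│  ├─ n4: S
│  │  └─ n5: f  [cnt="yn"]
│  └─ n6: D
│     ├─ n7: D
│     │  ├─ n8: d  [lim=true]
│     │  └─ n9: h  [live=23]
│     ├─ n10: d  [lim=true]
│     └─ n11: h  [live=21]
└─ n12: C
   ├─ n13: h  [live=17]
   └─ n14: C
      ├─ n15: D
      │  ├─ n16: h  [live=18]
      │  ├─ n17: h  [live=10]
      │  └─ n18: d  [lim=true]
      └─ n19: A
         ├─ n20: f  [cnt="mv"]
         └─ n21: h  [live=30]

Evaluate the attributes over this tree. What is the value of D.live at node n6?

3

1. n1.live = -7  [-7]
2. n1.cnt = "zu"  ["zu"]
3. n1.val = "uw"  ["uw"]
4. n2.live = -7  [terminal]
5. n1.acc = 8  [D.live + 15]
6. n3.val = -4  [D.acc * 2 - 20]
7. n5.cnt = "yn"  [terminal]
8. n4.mk = -6  [len(f.cnt) - 8]
9. n4.lim = 16  [16]
10. n4.tag = 0  [len(f.cnt) - 2]
11. n4.sig = true  [true]
12. n6.live = 3  [B.val + 7]
13. n6.cnt = "rz"  ["rz"]
14. n6.val = "wy"  ["wy"]
15. n7.live = 12  [12]
16. n7.cnt = "rzv"  [D₀.cnt ++ "v"]
17. n7.val = "nrz"  ["n" ++ D₀.cnt]
18. n8.lim = true  [terminal]
19. n9.live = 23  [terminal]
20. n7.acc = 15  [D.live + 3]
21. n10.lim = true  [terminal]
22. n11.live = 21  [terminal]
23. n6.acc = 15  [15]
24. n3.fin = "uw"  ["uw"]
25. n3.live = false  [B.val > -4]
26. n12.lab = -7  [len(B.fin) - 9]
27. n13.live = 17  [terminal]
28. n14.lab = 30  [h.live * -1 + 47]
29. n15.live = 8  [C.lab * 2 - 52]
30. n15.cnt = "mv"  ["mv"]
31. n15.val = "nu"  ["nu"]
32. n16.live = 18  [terminal]
33. n17.live = 10  [terminal]
34. n18.lim = true  [terminal]
35. n15.acc = -9  [len(D.val) - 11]
36. n19.key = 2  [D.acc + 11]
37. n20.cnt = "mv"  [terminal]
38. n21.live = 30  [terminal]
39. n19.env = false  [h.live > 30]
40. n14.acc = 8  [C.lab * -2 + 68]
41. n12.acc = 6  [h.live - 11]
42. n0.mk = 9  [len(B.fin) + 7]
43. n0.lim = 30  [len(B.fin) + 28]
44. n0.tag = 13  [C.acc + 7]
45. n0.sig = false  [B.live == true]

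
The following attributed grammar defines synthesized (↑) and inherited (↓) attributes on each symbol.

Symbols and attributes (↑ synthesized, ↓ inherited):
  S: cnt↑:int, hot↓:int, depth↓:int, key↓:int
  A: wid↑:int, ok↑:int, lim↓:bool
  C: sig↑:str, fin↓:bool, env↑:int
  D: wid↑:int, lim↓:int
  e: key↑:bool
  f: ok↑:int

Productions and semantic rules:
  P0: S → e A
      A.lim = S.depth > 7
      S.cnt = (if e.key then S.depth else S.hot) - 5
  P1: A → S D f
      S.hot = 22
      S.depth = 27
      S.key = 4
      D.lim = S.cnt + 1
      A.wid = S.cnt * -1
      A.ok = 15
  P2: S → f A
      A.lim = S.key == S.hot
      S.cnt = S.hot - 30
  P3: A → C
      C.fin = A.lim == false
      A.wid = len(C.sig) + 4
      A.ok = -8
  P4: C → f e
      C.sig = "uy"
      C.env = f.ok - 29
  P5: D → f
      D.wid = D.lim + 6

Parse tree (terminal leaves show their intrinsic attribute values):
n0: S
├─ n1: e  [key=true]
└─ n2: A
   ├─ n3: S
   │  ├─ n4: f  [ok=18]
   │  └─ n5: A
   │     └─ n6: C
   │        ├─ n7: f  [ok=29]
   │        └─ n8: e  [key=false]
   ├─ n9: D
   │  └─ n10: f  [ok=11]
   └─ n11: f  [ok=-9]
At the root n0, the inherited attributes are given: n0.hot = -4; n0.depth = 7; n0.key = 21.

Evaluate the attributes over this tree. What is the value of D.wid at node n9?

-1

1. n0.hot = -4  [given at root]
2. n0.depth = 7  [given at root]
3. n0.key = 21  [given at root]
4. n1.key = true  [terminal]
5. n2.lim = false  [S.depth > 7]
6. n3.hot = 22  [22]
7. n3.depth = 27  [27]
8. n3.key = 4  [4]
9. n4.ok = 18  [terminal]
10. n5.lim = false  [S.key == S.hot]
11. n6.fin = true  [A.lim == false]
12. n7.ok = 29  [terminal]
13. n8.key = false  [terminal]
14. n6.sig = "uy"  ["uy"]
15. n6.env = 0  [f.ok - 29]
16. n5.wid = 6  [len(C.sig) + 4]
17. n5.ok = -8  [-8]
18. n3.cnt = -8  [S.hot - 30]
19. n9.lim = -7  [S.cnt + 1]
20. n10.ok = 11  [terminal]
21. n9.wid = -1  [D.lim + 6]
22. n11.ok = -9  [terminal]
23. n2.wid = 8  [S.cnt * -1]
24. n2.ok = 15  [15]
25. n0.cnt = 2  [(if e.key then S.depth else S.hot) - 5]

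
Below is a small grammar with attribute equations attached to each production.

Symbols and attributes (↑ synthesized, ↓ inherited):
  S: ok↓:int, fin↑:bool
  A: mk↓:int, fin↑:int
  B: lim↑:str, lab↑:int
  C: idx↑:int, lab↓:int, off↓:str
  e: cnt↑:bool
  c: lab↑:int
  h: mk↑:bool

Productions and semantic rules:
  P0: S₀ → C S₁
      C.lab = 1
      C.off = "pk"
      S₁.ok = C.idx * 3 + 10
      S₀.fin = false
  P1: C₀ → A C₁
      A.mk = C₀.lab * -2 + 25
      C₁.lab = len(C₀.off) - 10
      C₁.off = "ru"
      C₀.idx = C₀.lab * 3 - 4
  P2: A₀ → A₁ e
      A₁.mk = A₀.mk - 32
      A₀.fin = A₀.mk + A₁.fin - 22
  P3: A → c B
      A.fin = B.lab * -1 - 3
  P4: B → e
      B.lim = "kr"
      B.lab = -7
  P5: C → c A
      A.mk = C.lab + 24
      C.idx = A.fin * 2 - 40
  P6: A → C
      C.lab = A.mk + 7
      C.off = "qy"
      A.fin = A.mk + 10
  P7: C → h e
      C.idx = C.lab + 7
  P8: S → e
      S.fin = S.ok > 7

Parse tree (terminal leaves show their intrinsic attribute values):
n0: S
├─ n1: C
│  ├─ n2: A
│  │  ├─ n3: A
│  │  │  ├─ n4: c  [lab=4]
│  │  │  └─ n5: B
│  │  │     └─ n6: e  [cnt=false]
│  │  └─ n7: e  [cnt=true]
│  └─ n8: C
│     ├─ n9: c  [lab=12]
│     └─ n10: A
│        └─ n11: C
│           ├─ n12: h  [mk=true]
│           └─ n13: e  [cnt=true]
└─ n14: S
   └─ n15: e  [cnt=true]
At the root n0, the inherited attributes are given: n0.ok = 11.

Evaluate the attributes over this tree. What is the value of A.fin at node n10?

26

1. n0.ok = 11  [given at root]
2. n1.lab = 1  [1]
3. n1.off = "pk"  ["pk"]
4. n2.mk = 23  [C₀.lab * -2 + 25]
5. n3.mk = -9  [A₀.mk - 32]
6. n4.lab = 4  [terminal]
7. n6.cnt = false  [terminal]
8. n5.lim = "kr"  ["kr"]
9. n5.lab = -7  [-7]
10. n3.fin = 4  [B.lab * -1 - 3]
11. n7.cnt = true  [terminal]
12. n2.fin = 5  [A₀.mk + A₁.fin - 22]
13. n8.lab = -8  [len(C₀.off) - 10]
14. n8.off = "ru"  ["ru"]
15. n9.lab = 12  [terminal]
16. n10.mk = 16  [C.lab + 24]
17. n11.lab = 23  [A.mk + 7]
18. n11.off = "qy"  ["qy"]
19. n12.mk = true  [terminal]
20. n13.cnt = true  [terminal]
21. n11.idx = 30  [C.lab + 7]
22. n10.fin = 26  [A.mk + 10]
23. n8.idx = 12  [A.fin * 2 - 40]
24. n1.idx = -1  [C₀.lab * 3 - 4]
25. n14.ok = 7  [C.idx * 3 + 10]
26. n15.cnt = true  [terminal]
27. n14.fin = false  [S.ok > 7]
28. n0.fin = false  [false]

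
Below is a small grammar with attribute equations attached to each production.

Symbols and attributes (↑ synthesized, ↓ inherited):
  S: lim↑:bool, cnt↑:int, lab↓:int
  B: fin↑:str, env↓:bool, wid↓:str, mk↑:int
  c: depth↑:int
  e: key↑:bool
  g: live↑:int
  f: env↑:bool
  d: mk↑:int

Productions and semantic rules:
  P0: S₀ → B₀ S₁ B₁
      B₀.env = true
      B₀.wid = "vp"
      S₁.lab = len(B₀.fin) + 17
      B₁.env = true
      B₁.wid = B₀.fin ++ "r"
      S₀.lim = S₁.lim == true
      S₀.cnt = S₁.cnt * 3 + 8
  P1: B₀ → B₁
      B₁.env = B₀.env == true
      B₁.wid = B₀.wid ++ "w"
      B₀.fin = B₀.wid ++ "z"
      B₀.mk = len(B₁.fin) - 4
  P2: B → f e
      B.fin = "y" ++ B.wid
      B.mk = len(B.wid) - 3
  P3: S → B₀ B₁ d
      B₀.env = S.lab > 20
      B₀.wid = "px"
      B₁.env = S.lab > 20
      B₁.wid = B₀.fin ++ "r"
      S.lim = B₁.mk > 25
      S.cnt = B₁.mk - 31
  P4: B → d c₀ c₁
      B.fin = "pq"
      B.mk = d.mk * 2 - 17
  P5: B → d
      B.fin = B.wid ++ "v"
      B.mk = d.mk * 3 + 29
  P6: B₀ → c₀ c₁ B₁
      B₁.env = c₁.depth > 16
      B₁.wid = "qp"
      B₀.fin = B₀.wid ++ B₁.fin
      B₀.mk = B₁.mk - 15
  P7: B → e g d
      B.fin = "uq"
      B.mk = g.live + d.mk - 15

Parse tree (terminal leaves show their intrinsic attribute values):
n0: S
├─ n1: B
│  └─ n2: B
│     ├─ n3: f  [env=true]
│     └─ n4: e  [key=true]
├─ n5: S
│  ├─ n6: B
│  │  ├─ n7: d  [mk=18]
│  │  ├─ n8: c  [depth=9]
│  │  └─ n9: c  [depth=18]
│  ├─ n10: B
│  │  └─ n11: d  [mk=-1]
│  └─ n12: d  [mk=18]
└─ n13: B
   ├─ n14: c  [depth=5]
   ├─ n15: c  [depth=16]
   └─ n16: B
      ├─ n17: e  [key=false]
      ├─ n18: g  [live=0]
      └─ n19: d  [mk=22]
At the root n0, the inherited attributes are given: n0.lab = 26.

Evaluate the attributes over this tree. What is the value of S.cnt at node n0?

-7

1. n0.lab = 26  [given at root]
2. n1.env = true  [true]
3. n1.wid = "vp"  ["vp"]
4. n2.env = true  [B₀.env == true]
5. n2.wid = "vpw"  [B₀.wid ++ "w"]
6. n3.env = true  [terminal]
7. n4.key = true  [terminal]
8. n2.fin = "yvpw"  ["y" ++ B.wid]
9. n2.mk = 0  [len(B.wid) - 3]
10. n1.fin = "vpz"  [B₀.wid ++ "z"]
11. n1.mk = 0  [len(B₁.fin) - 4]
12. n5.lab = 20  [len(B₀.fin) + 17]
13. n6.env = false  [S.lab > 20]
14. n6.wid = "px"  ["px"]
15. n7.mk = 18  [terminal]
16. n8.depth = 9  [terminal]
17. n9.depth = 18  [terminal]
18. n6.fin = "pq"  ["pq"]
19. n6.mk = 19  [d.mk * 2 - 17]
20. n10.env = false  [S.lab > 20]
21. n10.wid = "pqr"  [B₀.fin ++ "r"]
22. n11.mk = -1  [terminal]
23. n10.fin = "pqrv"  [B.wid ++ "v"]
24. n10.mk = 26  [d.mk * 3 + 29]
25. n12.mk = 18  [terminal]
26. n5.lim = true  [B₁.mk > 25]
27. n5.cnt = -5  [B₁.mk - 31]
28. n13.env = true  [true]
29. n13.wid = "vpzr"  [B₀.fin ++ "r"]
30. n14.depth = 5  [terminal]
31. n15.depth = 16  [terminal]
32. n16.env = false  [c₁.depth > 16]
33. n16.wid = "qp"  ["qp"]
34. n17.key = false  [terminal]
35. n18.live = 0  [terminal]
36. n19.mk = 22  [terminal]
37. n16.fin = "uq"  ["uq"]
38. n16.mk = 7  [g.live + d.mk - 15]
39. n13.fin = "vpzruq"  [B₀.wid ++ B₁.fin]
40. n13.mk = -8  [B₁.mk - 15]
41. n0.lim = true  [S₁.lim == true]
42. n0.cnt = -7  [S₁.cnt * 3 + 8]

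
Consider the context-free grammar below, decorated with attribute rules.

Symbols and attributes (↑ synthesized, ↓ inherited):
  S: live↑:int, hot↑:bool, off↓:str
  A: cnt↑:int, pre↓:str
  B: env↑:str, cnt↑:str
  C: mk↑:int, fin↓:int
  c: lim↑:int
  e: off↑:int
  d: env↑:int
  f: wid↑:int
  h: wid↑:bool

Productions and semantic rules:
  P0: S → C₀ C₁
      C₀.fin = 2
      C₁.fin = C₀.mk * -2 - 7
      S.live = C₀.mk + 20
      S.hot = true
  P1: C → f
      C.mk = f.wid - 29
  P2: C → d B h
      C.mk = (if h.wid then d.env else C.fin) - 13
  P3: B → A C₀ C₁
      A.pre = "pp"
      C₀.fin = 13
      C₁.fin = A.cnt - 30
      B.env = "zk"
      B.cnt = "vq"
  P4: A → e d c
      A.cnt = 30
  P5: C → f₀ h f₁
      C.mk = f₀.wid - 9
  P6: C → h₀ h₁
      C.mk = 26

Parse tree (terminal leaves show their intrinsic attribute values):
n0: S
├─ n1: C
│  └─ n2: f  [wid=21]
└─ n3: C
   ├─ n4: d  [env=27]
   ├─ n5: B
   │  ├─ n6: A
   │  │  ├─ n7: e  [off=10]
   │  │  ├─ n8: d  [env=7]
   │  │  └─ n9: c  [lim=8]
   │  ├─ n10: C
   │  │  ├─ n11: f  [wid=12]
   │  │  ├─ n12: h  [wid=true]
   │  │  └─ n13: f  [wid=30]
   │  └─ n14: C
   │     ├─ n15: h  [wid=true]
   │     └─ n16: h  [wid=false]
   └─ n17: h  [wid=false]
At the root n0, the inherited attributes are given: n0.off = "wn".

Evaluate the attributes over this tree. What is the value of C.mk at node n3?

-4

1. n0.off = "wn"  [given at root]
2. n1.fin = 2  [2]
3. n2.wid = 21  [terminal]
4. n1.mk = -8  [f.wid - 29]
5. n3.fin = 9  [C₀.mk * -2 - 7]
6. n4.env = 27  [terminal]
7. n6.pre = "pp"  ["pp"]
8. n7.off = 10  [terminal]
9. n8.env = 7  [terminal]
10. n9.lim = 8  [terminal]
11. n6.cnt = 30  [30]
12. n10.fin = 13  [13]
13. n11.wid = 12  [terminal]
14. n12.wid = true  [terminal]
15. n13.wid = 30  [terminal]
16. n10.mk = 3  [f₀.wid - 9]
17. n14.fin = 0  [A.cnt - 30]
18. n15.wid = true  [terminal]
19. n16.wid = false  [terminal]
20. n14.mk = 26  [26]
21. n5.env = "zk"  ["zk"]
22. n5.cnt = "vq"  ["vq"]
23. n17.wid = false  [terminal]
24. n3.mk = -4  [(if h.wid then d.env else C.fin) - 13]
25. n0.live = 12  [C₀.mk + 20]
26. n0.hot = true  [true]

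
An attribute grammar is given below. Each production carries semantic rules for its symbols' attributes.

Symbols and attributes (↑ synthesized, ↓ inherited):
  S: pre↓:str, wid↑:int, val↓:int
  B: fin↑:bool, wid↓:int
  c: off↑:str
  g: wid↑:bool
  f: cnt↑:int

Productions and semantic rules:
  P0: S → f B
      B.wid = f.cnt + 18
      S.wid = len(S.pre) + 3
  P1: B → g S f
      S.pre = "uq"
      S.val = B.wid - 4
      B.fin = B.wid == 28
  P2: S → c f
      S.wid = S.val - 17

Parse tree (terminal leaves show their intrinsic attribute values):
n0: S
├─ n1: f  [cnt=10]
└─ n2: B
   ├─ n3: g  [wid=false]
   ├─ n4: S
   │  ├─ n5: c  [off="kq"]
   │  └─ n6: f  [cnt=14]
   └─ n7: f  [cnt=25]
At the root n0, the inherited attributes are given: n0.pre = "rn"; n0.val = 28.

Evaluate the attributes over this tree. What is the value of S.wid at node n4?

1. n0.pre = "rn"  [given at root]
2. n0.val = 28  [given at root]
3. n1.cnt = 10  [terminal]
4. n2.wid = 28  [f.cnt + 18]
5. n3.wid = false  [terminal]
6. n4.pre = "uq"  ["uq"]
7. n4.val = 24  [B.wid - 4]
8. n5.off = "kq"  [terminal]
9. n6.cnt = 14  [terminal]
10. n4.wid = 7  [S.val - 17]
11. n7.cnt = 25  [terminal]
12. n2.fin = true  [B.wid == 28]
13. n0.wid = 5  [len(S.pre) + 3]

7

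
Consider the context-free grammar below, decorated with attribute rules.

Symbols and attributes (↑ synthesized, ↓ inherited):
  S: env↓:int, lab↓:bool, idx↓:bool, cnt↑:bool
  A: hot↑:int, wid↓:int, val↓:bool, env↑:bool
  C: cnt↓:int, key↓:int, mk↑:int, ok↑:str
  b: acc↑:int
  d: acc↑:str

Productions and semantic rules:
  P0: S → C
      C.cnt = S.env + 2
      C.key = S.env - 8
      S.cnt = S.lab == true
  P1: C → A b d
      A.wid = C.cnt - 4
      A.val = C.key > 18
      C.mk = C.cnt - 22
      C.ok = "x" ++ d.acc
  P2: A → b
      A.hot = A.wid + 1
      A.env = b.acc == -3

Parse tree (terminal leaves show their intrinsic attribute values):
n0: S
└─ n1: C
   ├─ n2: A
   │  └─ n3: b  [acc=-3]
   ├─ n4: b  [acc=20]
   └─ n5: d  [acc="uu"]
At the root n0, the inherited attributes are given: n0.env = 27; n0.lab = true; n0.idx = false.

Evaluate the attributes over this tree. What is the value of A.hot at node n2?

26

1. n0.env = 27  [given at root]
2. n0.lab = true  [given at root]
3. n0.idx = false  [given at root]
4. n1.cnt = 29  [S.env + 2]
5. n1.key = 19  [S.env - 8]
6. n2.wid = 25  [C.cnt - 4]
7. n2.val = true  [C.key > 18]
8. n3.acc = -3  [terminal]
9. n2.hot = 26  [A.wid + 1]
10. n2.env = true  [b.acc == -3]
11. n4.acc = 20  [terminal]
12. n5.acc = "uu"  [terminal]
13. n1.mk = 7  [C.cnt - 22]
14. n1.ok = "xuu"  ["x" ++ d.acc]
15. n0.cnt = true  [S.lab == true]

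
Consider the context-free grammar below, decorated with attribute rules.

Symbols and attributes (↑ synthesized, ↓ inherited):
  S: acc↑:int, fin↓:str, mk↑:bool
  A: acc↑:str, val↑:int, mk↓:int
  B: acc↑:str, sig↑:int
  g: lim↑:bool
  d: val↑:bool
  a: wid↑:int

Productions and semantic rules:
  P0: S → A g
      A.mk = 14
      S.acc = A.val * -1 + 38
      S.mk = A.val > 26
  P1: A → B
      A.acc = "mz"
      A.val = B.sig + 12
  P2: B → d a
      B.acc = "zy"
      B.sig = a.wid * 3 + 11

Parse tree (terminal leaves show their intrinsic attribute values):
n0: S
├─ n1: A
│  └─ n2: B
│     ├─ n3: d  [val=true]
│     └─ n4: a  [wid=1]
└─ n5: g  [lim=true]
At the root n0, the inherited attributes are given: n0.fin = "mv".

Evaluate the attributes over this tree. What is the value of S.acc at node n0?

1. n0.fin = "mv"  [given at root]
2. n1.mk = 14  [14]
3. n3.val = true  [terminal]
4. n4.wid = 1  [terminal]
5. n2.acc = "zy"  ["zy"]
6. n2.sig = 14  [a.wid * 3 + 11]
7. n1.acc = "mz"  ["mz"]
8. n1.val = 26  [B.sig + 12]
9. n5.lim = true  [terminal]
10. n0.acc = 12  [A.val * -1 + 38]
11. n0.mk = false  [A.val > 26]

12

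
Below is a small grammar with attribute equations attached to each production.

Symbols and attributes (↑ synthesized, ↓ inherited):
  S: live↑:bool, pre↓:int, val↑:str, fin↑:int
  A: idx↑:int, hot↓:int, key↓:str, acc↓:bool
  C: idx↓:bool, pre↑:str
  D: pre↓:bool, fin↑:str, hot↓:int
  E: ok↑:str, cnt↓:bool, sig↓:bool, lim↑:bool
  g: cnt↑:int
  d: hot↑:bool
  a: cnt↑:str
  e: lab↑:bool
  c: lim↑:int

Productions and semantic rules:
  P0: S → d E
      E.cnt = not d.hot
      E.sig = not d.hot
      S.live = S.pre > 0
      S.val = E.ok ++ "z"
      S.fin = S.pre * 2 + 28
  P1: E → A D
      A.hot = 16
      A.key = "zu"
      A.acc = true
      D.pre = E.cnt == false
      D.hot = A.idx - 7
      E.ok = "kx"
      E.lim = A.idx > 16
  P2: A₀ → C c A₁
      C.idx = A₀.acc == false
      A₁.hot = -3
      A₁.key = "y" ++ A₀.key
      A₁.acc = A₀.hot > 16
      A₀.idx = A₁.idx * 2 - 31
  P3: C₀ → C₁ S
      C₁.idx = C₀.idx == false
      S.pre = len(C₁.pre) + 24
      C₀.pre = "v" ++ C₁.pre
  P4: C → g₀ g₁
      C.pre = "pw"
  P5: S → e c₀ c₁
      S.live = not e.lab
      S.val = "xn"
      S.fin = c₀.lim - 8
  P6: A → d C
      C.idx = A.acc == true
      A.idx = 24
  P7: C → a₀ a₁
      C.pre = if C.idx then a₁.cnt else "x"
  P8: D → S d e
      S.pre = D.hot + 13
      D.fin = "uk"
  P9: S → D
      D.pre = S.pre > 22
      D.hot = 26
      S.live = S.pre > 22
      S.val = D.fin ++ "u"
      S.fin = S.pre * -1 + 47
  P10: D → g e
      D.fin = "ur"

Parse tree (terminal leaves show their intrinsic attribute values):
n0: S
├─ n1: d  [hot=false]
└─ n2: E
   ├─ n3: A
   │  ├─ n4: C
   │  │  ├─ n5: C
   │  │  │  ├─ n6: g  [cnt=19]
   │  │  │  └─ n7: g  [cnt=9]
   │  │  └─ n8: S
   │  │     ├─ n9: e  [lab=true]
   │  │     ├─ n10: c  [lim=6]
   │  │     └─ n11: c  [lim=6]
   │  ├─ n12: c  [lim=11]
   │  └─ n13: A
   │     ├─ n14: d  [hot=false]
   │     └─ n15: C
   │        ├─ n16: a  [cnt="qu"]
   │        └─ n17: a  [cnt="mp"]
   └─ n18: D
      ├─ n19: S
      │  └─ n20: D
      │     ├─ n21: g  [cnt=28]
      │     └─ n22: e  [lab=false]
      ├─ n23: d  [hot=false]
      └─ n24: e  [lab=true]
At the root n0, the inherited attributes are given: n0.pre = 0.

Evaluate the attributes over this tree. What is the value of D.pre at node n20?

1. n0.pre = 0  [given at root]
2. n1.hot = false  [terminal]
3. n2.cnt = true  [not d.hot]
4. n2.sig = true  [not d.hot]
5. n3.hot = 16  [16]
6. n3.key = "zu"  ["zu"]
7. n3.acc = true  [true]
8. n4.idx = false  [A₀.acc == false]
9. n5.idx = true  [C₀.idx == false]
10. n6.cnt = 19  [terminal]
11. n7.cnt = 9  [terminal]
12. n5.pre = "pw"  ["pw"]
13. n8.pre = 26  [len(C₁.pre) + 24]
14. n9.lab = true  [terminal]
15. n10.lim = 6  [terminal]
16. n11.lim = 6  [terminal]
17. n8.live = false  [not e.lab]
18. n8.val = "xn"  ["xn"]
19. n8.fin = -2  [c₀.lim - 8]
20. n4.pre = "vpw"  ["v" ++ C₁.pre]
21. n12.lim = 11  [terminal]
22. n13.hot = -3  [-3]
23. n13.key = "yzu"  ["y" ++ A₀.key]
24. n13.acc = false  [A₀.hot > 16]
25. n14.hot = false  [terminal]
26. n15.idx = false  [A.acc == true]
27. n16.cnt = "qu"  [terminal]
28. n17.cnt = "mp"  [terminal]
29. n15.pre = "x"  [if C.idx then a₁.cnt else "x"]
30. n13.idx = 24  [24]
31. n3.idx = 17  [A₁.idx * 2 - 31]
32. n18.pre = false  [E.cnt == false]
33. n18.hot = 10  [A.idx - 7]
34. n19.pre = 23  [D.hot + 13]
35. n20.pre = true  [S.pre > 22]
36. n20.hot = 26  [26]
37. n21.cnt = 28  [terminal]
38. n22.lab = false  [terminal]
39. n20.fin = "ur"  ["ur"]
40. n19.live = true  [S.pre > 22]
41. n19.val = "uru"  [D.fin ++ "u"]
42. n19.fin = 24  [S.pre * -1 + 47]
43. n23.hot = false  [terminal]
44. n24.lab = true  [terminal]
45. n18.fin = "uk"  ["uk"]
46. n2.ok = "kx"  ["kx"]
47. n2.lim = true  [A.idx > 16]
48. n0.live = false  [S.pre > 0]
49. n0.val = "kxz"  [E.ok ++ "z"]
50. n0.fin = 28  [S.pre * 2 + 28]

true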